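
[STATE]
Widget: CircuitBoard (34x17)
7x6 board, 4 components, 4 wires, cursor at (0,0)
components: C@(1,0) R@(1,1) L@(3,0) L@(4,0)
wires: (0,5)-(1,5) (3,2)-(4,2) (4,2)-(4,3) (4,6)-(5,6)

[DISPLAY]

   0 1 2 3 4 5 6                  
0  [.]                  ·         
                        │         
1   C   R               ·         
                                  
2                                 
                                  
3   L       ·                     
            │                     
4   L       · ─ ·           ·     
                            │     
5                           ·     
Cursor: (0,0)                     
                                  
                                  
                                  
                                  


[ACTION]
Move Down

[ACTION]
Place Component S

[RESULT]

   0 1 2 3 4 5 6                  
0                       ·         
                        │         
1  [S]  R               ·         
                                  
2                                 
                                  
3   L       ·                     
            │                     
4   L       · ─ ·           ·     
                            │     
5                           ·     
Cursor: (1,0)                     
                                  
                                  
                                  
                                  


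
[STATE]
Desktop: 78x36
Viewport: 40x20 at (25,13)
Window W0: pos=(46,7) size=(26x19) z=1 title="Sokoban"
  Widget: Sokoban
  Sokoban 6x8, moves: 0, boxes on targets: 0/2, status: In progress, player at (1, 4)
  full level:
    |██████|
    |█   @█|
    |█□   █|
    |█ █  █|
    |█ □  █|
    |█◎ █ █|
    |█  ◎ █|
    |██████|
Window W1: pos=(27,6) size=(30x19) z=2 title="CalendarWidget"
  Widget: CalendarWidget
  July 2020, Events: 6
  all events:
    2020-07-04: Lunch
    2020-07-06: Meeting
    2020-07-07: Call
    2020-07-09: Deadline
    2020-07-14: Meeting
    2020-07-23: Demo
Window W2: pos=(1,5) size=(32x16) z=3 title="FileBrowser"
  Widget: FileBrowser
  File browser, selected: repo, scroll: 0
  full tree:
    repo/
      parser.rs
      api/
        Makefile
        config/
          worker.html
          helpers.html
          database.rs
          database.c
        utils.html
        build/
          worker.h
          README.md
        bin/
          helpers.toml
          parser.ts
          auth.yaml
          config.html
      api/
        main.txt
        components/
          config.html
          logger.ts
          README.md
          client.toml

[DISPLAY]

       ┃* 15 16 17 18 19       ┃        
       ┃ 22 23* 24 25 26       ┃        
       ┃ 29 30 31              ┃        
       ┃                       ┃        
       ┃                       ┃        
       ┃                       ┃0/2     
       ┃                       ┃        
━━━━━━━┛                       ┃        
  ┃                            ┃        
  ┃                            ┃        
  ┃                            ┃        
  ┗━━━━━━━━━━━━━━━━━━━━━━━━━━━━┛        
                     ┗━━━━━━━━━━━━━━━━━━
                                        
                                        
                                        
                                        
                                        
                                        
                                        


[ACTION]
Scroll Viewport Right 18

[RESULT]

16 17 18 19       ┃              ┃      
3* 24 25 26       ┃              ┃      
0 31              ┃              ┃      
                  ┃              ┃      
                  ┃              ┃      
                  ┃0/2           ┃      
                  ┃              ┃      
                  ┃              ┃      
                  ┃              ┃      
                  ┃              ┃      
                  ┃              ┃      
━━━━━━━━━━━━━━━━━━┛              ┃      
        ┗━━━━━━━━━━━━━━━━━━━━━━━━┛      
                                        
                                        
                                        
                                        
                                        
                                        
                                        


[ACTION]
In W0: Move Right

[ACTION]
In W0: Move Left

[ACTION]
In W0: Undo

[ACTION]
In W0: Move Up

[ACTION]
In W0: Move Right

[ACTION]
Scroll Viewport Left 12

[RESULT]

      ┃* 15 16 17 18 19       ┃         
      ┃ 22 23* 24 25 26       ┃         
      ┃ 29 30 31              ┃         
      ┃                       ┃         
      ┃                       ┃         
      ┃                       ┃0/2      
      ┃                       ┃         
━━━━━━┛                       ┃         
 ┃                            ┃         
 ┃                            ┃         
 ┃                            ┃         
 ┗━━━━━━━━━━━━━━━━━━━━━━━━━━━━┛         
                    ┗━━━━━━━━━━━━━━━━━━━
                                        
                                        
                                        
                                        
                                        
                                        
                                        


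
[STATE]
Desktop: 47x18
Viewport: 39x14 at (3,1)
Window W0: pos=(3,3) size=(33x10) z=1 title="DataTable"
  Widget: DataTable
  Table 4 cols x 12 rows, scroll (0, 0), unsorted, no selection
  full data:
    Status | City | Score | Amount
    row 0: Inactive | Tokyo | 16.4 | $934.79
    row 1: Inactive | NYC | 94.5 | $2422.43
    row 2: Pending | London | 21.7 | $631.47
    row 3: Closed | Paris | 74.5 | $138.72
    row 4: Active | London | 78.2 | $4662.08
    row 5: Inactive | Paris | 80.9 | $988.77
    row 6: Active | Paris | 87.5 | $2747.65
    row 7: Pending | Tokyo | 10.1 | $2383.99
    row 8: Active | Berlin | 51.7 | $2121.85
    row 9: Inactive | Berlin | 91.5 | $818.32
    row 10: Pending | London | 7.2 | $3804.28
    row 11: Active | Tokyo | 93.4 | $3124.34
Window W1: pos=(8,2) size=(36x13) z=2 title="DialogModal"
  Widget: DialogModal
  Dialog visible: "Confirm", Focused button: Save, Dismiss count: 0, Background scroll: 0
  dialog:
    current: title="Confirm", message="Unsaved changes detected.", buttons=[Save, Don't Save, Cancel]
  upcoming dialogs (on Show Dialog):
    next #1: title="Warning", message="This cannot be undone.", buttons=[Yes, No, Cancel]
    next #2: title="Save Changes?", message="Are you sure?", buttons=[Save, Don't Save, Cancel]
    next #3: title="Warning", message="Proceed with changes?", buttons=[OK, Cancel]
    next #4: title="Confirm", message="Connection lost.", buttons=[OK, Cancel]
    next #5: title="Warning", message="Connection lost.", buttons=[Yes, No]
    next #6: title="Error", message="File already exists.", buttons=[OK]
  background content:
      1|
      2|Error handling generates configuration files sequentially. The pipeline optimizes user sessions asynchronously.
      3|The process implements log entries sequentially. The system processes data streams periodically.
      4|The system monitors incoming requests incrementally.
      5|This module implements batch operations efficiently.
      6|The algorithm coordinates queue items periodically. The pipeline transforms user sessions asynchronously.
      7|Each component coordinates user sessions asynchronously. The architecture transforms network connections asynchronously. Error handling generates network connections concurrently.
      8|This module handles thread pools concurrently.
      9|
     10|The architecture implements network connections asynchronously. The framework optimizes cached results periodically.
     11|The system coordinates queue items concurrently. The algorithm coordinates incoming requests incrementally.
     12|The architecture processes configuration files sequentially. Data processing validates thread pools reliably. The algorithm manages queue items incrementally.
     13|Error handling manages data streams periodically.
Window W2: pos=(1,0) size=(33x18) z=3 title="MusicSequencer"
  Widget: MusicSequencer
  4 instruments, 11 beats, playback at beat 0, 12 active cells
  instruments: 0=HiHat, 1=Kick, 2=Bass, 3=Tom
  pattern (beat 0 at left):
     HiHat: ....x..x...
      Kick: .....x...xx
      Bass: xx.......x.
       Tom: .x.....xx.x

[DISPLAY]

MusicSequencer                ┃        
──────────────────────────────┨━━━━━━━━
     ▼1234567890              ┃        
HiHat····█··█···              ┃────────
 Kick·····█···██              ┃        
 Bass██·······█·              ┃configur
  Tom·█·····██·█              ┃──────┐e
                              ┃      │u
                              ┃ted.  │r
                              ┃ancel │i
                              ┃──────┘s
                              ┃d pools 
                              ┃        
                              ┃━━━━━━━━


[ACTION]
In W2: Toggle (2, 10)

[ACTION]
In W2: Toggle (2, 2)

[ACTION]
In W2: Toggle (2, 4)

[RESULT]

MusicSequencer                ┃        
──────────────────────────────┨━━━━━━━━
     ▼1234567890              ┃        
HiHat····█··█···              ┃────────
 Kick·····█···██              ┃        
 Bass███·█····██              ┃configur
  Tom·█·····██·█              ┃──────┐e
                              ┃      │u
                              ┃ted.  │r
                              ┃ancel │i
                              ┃──────┘s
                              ┃d pools 
                              ┃        
                              ┃━━━━━━━━


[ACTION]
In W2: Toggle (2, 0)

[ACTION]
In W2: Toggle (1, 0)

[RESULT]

MusicSequencer                ┃        
──────────────────────────────┨━━━━━━━━
     ▼1234567890              ┃        
HiHat····█··█···              ┃────────
 Kick█····█···██              ┃        
 Bass·██·█····██              ┃configur
  Tom·█·····██·█              ┃──────┐e
                              ┃      │u
                              ┃ted.  │r
                              ┃ancel │i
                              ┃──────┘s
                              ┃d pools 
                              ┃        
                              ┃━━━━━━━━


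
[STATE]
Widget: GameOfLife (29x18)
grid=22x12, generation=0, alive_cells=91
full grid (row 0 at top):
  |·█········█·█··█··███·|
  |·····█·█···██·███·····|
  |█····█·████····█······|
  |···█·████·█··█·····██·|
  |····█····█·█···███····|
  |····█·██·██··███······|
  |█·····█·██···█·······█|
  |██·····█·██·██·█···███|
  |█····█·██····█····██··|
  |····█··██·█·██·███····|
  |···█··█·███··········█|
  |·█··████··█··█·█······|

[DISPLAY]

Gen: 0                       
·█········█·█··█··███·       
·····█·█···██·███·····       
█····█·████····█······       
···█·████·█··█·····██·       
····█····█·█···███····       
····█·██·██··███······       
█·····█·██···█·······█       
██·····█·██·██·█···███       
█····█·██····█····██··       
····█··██·█·██·███····       
···█··█·███··········█       
·█··████··█··█·█······       
                             
                             
                             
                             
                             


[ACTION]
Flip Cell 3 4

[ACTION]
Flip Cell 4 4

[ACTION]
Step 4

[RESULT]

Gen: 4                       
······················       
······················       
······················       
······················       
····██················       
···█··█····██·██······       
···███····█████·█·····       
·██·······████····█·█·       
·········██···█··██·█·       
···············█·█·█··       
····██···███···██·····       
····█████·············       
                             
                             
                             
                             
                             


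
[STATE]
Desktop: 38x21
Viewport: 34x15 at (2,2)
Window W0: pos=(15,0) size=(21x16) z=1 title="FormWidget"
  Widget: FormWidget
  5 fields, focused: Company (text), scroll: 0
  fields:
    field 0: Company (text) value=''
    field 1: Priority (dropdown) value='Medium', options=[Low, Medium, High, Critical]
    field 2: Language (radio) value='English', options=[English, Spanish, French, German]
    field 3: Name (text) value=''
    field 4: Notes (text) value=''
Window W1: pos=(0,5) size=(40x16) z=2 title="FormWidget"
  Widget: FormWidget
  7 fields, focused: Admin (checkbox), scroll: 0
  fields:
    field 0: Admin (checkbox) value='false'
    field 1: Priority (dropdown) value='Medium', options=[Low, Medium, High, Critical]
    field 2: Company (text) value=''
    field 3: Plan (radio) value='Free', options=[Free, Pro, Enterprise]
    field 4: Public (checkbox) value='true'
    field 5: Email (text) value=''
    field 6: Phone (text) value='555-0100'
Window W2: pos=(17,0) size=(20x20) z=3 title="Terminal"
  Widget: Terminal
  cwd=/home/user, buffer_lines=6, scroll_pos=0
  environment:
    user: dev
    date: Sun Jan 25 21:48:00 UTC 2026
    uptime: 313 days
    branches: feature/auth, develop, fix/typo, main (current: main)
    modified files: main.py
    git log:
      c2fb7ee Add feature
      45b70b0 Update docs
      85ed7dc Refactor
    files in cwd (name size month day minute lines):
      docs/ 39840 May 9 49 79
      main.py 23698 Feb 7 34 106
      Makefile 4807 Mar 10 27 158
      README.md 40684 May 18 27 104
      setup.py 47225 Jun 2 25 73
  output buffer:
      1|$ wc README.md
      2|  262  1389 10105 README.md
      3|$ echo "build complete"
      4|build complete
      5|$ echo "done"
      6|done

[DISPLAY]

             ┠─┠──────────────────
             ┃>┃$ wc README.md    
             ┃ ┃  262  1389 10105 
━━━━━━━━━━━━━━━┃$ echo "build comp
FormWidget     ┃build complete    
───────────────┃$ echo "done"     
 Admin:      [ ┃done              
 Priority:   [M┃$ █               
 Company:    [ ┃                  
 Plan:       (●┃                  
 Public:     [x┃                  
 Email:      [ ┃                  
 Phone:      [5┃                  
               ┃                  
               ┃                  


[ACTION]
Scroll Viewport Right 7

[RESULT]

           ┠─┠──────────────────┨ 
           ┃>┃$ wc README.md    ┃ 
           ┃ ┃  262  1389 10105 ┃ 
━━━━━━━━━━━━━┃$ echo "build comp┃━
rmWidget     ┃build complete    ┃ 
─────────────┃$ echo "done"     ┃─
dmin:      [ ┃done              ┃ 
riority:   [M┃$ █               ┃▼
ompany:    [ ┃                  ┃ 
lan:       (●┃                  ┃ 
ublic:     [x┃                  ┃ 
mail:      [ ┃                  ┃ 
hone:      [5┃                  ┃ 
             ┃                  ┃ 
             ┃                  ┃ 


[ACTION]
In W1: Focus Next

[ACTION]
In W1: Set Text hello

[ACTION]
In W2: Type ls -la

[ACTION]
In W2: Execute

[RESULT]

           ┠─┠──────────────────┨ 
           ┃>┃$ wc README.md    ┃ 
           ┃ ┃  262  1389 10105 ┃ 
━━━━━━━━━━━━━┃$ echo "build comp┃━
rmWidget     ┃build complete    ┃ 
─────────────┃$ echo "done"     ┃─
dmin:      [ ┃done              ┃ 
riority:   [M┃$ ls -la          ┃▼
ompany:    [ ┃drwxr-xr-x  1 dev ┃ 
lan:       (●┃-rw-r--r--  1 dev ┃ 
ublic:     [x┃-rw-r--r--  1 dev ┃ 
mail:      [ ┃-rw-r--r--  1 dev ┃ 
hone:      [5┃-rw-r--r--  1 dev ┃ 
             ┃$ █               ┃ 
             ┃                  ┃ 


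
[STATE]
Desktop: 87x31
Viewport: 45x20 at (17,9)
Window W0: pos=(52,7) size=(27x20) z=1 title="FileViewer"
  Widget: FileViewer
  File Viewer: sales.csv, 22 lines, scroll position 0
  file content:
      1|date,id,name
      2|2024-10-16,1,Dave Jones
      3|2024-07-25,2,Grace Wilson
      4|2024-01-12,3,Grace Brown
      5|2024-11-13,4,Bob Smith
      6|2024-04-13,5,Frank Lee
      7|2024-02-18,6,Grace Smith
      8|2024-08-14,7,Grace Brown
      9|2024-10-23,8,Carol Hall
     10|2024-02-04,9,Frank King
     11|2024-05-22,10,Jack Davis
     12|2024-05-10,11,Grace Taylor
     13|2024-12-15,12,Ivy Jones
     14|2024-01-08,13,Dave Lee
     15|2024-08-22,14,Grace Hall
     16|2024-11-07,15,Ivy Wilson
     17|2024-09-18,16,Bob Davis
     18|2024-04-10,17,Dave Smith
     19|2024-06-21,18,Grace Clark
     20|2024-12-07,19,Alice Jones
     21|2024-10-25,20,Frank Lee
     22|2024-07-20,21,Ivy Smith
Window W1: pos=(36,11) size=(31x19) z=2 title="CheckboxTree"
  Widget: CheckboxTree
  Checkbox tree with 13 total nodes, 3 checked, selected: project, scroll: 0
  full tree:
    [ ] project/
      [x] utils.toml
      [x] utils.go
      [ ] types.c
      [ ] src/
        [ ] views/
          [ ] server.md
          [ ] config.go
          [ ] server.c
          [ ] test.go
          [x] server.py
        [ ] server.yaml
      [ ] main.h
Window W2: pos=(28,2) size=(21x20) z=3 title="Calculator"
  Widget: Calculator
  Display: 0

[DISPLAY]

           ┃│ 4 │ 5 │ 6 │ × │  ┃   ┠─────────
           ┃├───┼───┼───┼───┤  ┃   ┃date,id,n
           ┃│ 1 │ 2 │ 3 │ - │  ┃━━━━━━━━━━━━━
           ┃├───┼───┼───┼───┤  ┃e            
           ┃│ 0 │ . │ = │ + │  ┃─────────────
           ┃├───┼───┼───┼───┤  ┃/            
           ┃│ C │ MC│ MR│ M+│  ┃.toml        
           ┃└───┴───┴───┴───┘  ┃.go          
           ┃                   ┃.c           
           ┃                   ┃             
           ┃                   ┃ws/          
           ┃                   ┃erver.md     
           ┗━━━━━━━━━━━━━━━━━━━┛onfig.go     
                   ┃       [ ] server.c      
                   ┃       [ ] test.go       
                   ┃       [x] server.py     
                   ┃     [ ] server.yaml     
                   ┃   [ ] main.h            
                   ┃                         
                   ┃                         


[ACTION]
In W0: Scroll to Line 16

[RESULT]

           ┃│ 4 │ 5 │ 6 │ × │  ┃   ┠─────────
           ┃├───┼───┼───┼───┤  ┃   ┃2024-02-1
           ┃│ 1 │ 2 │ 3 │ - │  ┃━━━━━━━━━━━━━
           ┃├───┼───┼───┼───┤  ┃e            
           ┃│ 0 │ . │ = │ + │  ┃─────────────
           ┃├───┼───┼───┼───┤  ┃/            
           ┃│ C │ MC│ MR│ M+│  ┃.toml        
           ┃└───┴───┴───┴───┘  ┃.go          
           ┃                   ┃.c           
           ┃                   ┃             
           ┃                   ┃ws/          
           ┃                   ┃erver.md     
           ┗━━━━━━━━━━━━━━━━━━━┛onfig.go     
                   ┃       [ ] server.c      
                   ┃       [ ] test.go       
                   ┃       [x] server.py     
                   ┃     [ ] server.yaml     
                   ┃   [ ] main.h            
                   ┃                         
                   ┃                         


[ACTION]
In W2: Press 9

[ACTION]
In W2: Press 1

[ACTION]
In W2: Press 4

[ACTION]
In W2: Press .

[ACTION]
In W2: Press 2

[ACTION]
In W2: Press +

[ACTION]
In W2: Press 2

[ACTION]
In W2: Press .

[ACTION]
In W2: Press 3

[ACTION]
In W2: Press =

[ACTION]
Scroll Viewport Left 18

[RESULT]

                            ┃│ 4 │ 5 │ 6 │ × 
                            ┃├───┼───┼───┼───
                            ┃│ 1 │ 2 │ 3 │ - 
                            ┃├───┼───┼───┼───
                            ┃│ 0 │ . │ = │ + 
                            ┃├───┼───┼───┼───
                            ┃│ C │ MC│ MR│ M+
                            ┃└───┴───┴───┴───
                            ┃                
                            ┃                
                            ┃                
                            ┃                
                            ┗━━━━━━━━━━━━━━━━
                                    ┃       [
                                    ┃       [
                                    ┃       [
                                    ┃     [ ]
                                    ┃   [ ] m
                                    ┃        
                                    ┃        


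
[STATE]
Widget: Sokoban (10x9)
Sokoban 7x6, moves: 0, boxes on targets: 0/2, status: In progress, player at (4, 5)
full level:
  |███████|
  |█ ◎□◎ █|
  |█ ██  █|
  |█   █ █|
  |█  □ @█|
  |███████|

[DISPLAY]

███████   
█ ◎□◎ █   
█ ██  █   
█   █ █   
█  □ @█   
███████   
Moves: 0  
          
          


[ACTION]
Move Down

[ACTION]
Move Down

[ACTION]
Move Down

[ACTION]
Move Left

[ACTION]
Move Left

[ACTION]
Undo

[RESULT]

███████   
█ ◎□◎ █   
█ ██  █   
█   █ █   
█  □@ █   
███████   
Moves: 1  
          
          


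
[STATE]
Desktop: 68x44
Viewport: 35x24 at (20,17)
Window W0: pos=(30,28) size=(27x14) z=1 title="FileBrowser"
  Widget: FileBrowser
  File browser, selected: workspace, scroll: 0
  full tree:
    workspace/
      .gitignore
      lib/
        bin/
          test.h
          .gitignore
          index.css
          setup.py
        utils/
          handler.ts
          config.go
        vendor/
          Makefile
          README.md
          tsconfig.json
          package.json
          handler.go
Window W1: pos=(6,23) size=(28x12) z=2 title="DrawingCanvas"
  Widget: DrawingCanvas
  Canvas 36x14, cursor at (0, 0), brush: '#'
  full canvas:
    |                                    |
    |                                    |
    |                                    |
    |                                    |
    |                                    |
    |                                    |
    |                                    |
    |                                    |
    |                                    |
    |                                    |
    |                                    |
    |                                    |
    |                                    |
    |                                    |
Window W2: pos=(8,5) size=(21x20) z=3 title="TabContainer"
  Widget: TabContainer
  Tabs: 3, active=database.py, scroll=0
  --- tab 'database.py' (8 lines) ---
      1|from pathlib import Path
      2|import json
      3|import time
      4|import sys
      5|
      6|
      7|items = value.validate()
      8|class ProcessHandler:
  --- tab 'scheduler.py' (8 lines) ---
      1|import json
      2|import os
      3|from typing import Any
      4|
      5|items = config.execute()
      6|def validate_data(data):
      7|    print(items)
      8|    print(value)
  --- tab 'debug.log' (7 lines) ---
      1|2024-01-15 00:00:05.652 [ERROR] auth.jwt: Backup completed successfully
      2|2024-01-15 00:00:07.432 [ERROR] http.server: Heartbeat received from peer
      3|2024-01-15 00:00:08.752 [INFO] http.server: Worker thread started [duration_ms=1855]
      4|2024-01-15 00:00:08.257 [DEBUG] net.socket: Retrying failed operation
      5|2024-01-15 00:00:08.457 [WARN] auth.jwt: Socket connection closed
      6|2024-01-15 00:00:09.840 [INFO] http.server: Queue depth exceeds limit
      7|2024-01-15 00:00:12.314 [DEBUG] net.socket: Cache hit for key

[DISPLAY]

ssHandle┃                          
        ┃                          
        ┃                          
        ┃                          
        ┃                          
        ┃                          
        ┃━━━━┓                     
━━━━━━━━┛    ┃                     
─────────────┨                     
             ┃                     
             ┃                     
             ┃━━━━━━━━━━━━━━━━━━━━━
             ┃leBrowser            
             ┃─────────────────────
             ┃-] workspace/        
             ┃ .gitignore          
             ┃ [+] lib/            
━━━━━━━━━━━━━┛                     
          ┃                        
          ┃                        
          ┃                        
          ┃                        
          ┃                        
          ┃                        


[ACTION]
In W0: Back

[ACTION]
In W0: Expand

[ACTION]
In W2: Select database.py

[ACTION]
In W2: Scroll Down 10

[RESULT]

        ┃                          
        ┃                          
        ┃                          
        ┃                          
        ┃                          
        ┃                          
        ┃━━━━┓                     
━━━━━━━━┛    ┃                     
─────────────┨                     
             ┃                     
             ┃                     
             ┃━━━━━━━━━━━━━━━━━━━━━
             ┃leBrowser            
             ┃─────────────────────
             ┃-] workspace/        
             ┃ .gitignore          
             ┃ [+] lib/            
━━━━━━━━━━━━━┛                     
          ┃                        
          ┃                        
          ┃                        
          ┃                        
          ┃                        
          ┃                        


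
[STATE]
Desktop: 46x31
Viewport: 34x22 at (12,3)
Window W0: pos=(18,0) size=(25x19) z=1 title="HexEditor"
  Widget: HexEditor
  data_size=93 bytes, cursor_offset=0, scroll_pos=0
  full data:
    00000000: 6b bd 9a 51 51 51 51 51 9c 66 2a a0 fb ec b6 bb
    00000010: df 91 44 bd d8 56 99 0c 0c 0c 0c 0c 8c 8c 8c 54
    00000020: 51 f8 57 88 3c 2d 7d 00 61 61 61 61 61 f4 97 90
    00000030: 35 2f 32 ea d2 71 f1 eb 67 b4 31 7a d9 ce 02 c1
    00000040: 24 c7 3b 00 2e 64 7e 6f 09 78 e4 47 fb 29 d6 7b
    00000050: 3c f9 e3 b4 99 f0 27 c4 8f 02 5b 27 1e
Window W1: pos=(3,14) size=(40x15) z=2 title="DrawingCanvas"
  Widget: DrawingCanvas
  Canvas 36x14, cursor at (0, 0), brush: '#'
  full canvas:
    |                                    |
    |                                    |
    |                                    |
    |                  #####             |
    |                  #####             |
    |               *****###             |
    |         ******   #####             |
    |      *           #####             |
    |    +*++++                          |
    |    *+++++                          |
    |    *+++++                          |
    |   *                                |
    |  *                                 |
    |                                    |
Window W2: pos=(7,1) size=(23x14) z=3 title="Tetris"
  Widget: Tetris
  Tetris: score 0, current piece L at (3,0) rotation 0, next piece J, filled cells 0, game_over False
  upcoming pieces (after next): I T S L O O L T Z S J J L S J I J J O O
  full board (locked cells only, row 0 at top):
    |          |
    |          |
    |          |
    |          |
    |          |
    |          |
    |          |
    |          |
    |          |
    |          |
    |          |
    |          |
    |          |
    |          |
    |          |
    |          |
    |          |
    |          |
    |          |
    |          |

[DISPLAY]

─────────────────┨B bd 9a 51 5┃   
      │Next:     ┃f 91 44 bd d┃   
      │█         ┃1 f8 57 88 3┃   
      │███       ┃5 2f 32 ea d┃   
      │          ┃4 c7 3b 00 2┃   
      │          ┃c f9 e3 b4 9┃   
      │          ┃            ┃   
      │Score:    ┃            ┃   
      │0         ┃            ┃   
      │          ┃            ┃   
      │          ┃            ┃   
━━━━━━━━━━━━━━━━━┛━━━━━━━━━━━━┓   
Canvas                        ┃   
──────────────────────────────┨   
                              ┃   
                              ┃   
                              ┃   
          #####               ┃   
          #####               ┃   
       *****###               ┃   
 ******   #####               ┃   
          #####               ┃   


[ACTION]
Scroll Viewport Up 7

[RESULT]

      ┏━━━━━━━━━━━━━━━━━━━━━━━┓   
━━━━━━━━━━━━━━━━━┓            ┃   
ris              ┃────────────┨   
─────────────────┨B bd 9a 51 5┃   
      │Next:     ┃f 91 44 bd d┃   
      │█         ┃1 f8 57 88 3┃   
      │███       ┃5 2f 32 ea d┃   
      │          ┃4 c7 3b 00 2┃   
      │          ┃c f9 e3 b4 9┃   
      │          ┃            ┃   
      │Score:    ┃            ┃   
      │0         ┃            ┃   
      │          ┃            ┃   
      │          ┃            ┃   
━━━━━━━━━━━━━━━━━┛━━━━━━━━━━━━┓   
Canvas                        ┃   
──────────────────────────────┨   
                              ┃   
                              ┃   
                              ┃   
          #####               ┃   
          #####               ┃   


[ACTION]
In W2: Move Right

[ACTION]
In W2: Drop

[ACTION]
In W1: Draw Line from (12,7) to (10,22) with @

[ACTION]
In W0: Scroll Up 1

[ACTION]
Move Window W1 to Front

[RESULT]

      ┏━━━━━━━━━━━━━━━━━━━━━━━┓   
━━━━━━━━━━━━━━━━━┓            ┃   
ris              ┃────────────┨   
─────────────────┨B bd 9a 51 5┃   
      │Next:     ┃f 91 44 bd d┃   
      │█         ┃1 f8 57 88 3┃   
      │███       ┃5 2f 32 ea d┃   
      │          ┃4 c7 3b 00 2┃   
      │          ┃c f9 e3 b4 9┃   
      │          ┃            ┃   
      │Score:    ┃            ┃   
      │0         ┃            ┃   
      │          ┃            ┃   
      │          ┃            ┃   
━━━━━━━━━━━━━━━━━━━━━━━━━━━━━━┓   
Canvas                        ┃   
──────────────────────────────┨   
                              ┃   
                              ┃   
                              ┃   
          #####               ┃   
          #####               ┃   


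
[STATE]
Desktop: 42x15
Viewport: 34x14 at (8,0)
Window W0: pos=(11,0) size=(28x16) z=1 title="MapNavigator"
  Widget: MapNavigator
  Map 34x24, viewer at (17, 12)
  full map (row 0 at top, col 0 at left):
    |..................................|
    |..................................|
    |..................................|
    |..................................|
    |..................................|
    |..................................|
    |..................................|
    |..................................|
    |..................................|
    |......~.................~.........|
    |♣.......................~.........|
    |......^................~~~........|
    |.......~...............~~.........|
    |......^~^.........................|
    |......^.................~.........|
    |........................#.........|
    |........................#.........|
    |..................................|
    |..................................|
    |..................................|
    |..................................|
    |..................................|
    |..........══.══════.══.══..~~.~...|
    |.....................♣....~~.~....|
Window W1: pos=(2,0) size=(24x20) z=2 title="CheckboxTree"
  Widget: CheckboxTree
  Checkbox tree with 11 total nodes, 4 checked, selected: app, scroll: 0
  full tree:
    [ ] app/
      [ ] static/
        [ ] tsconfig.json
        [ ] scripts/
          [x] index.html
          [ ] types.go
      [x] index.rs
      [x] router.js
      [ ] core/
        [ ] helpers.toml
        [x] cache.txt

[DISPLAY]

━━━━━━━━━━━━━━━━━┓━━━━━━━━━━━━┓   
kboxTree         ┃            ┃   
─────────────────┨────────────┨   
app/             ┃............┃   
] static/        ┃............┃   
[ ] tsconfig.json┃............┃   
[-] scripts/     ┃......~.....┃   
  [x] index.html ┃......~.....┃   
  [ ] types.go   ┃.....~~~....┃   
] index.rs       ┃.....~~.....┃   
] router.js      ┃............┃   
] core/          ┃......~.....┃   
[ ] helpers.toml ┃......#.....┃   
[x] cache.txt    ┃......#.....┃   


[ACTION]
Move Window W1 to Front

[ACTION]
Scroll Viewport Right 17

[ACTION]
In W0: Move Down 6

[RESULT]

━━━━━━━━━━━━━━━━━┓━━━━━━━━━━━━┓   
kboxTree         ┃            ┃   
─────────────────┨────────────┨   
app/             ┃.....~~.....┃   
] static/        ┃............┃   
[ ] tsconfig.json┃......~.....┃   
[-] scripts/     ┃......#.....┃   
  [x] index.html ┃......#.....┃   
  [ ] types.go   ┃............┃   
] index.rs       ┃............┃   
] router.js      ┃............┃   
] core/          ┃............┃   
[ ] helpers.toml ┃............┃   
[x] cache.txt    ┃═.══.══..~~.┃   


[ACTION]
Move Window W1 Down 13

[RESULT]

[ ] tsconfig.json┃━━━━━━━━━━━━┓   
[-] scripts/     ┃            ┃   
  [x] index.html ┃────────────┨   
  [ ] types.go   ┃.....~~.....┃   
] index.rs       ┃............┃   
] router.js      ┃......~.....┃   
] core/          ┃......#.....┃   
[ ] helpers.toml ┃......#.....┃   
[x] cache.txt    ┃............┃   
                 ┃............┃   
                 ┃............┃   
                 ┃............┃   
                 ┃............┃   
                 ┃═.══.══..~~.┃   


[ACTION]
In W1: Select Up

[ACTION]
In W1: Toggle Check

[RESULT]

[x] tsconfig.json┃━━━━━━━━━━━━┓   
[x] scripts/     ┃            ┃   
  [x] index.html ┃────────────┨   
  [x] types.go   ┃.....~~.....┃   
] index.rs       ┃............┃   
] router.js      ┃......~.....┃   
] core/          ┃......#.....┃   
[x] helpers.toml ┃......#.....┃   
[x] cache.txt    ┃............┃   
                 ┃............┃   
                 ┃............┃   
                 ┃............┃   
                 ┃............┃   
                 ┃═.══.══..~~.┃   


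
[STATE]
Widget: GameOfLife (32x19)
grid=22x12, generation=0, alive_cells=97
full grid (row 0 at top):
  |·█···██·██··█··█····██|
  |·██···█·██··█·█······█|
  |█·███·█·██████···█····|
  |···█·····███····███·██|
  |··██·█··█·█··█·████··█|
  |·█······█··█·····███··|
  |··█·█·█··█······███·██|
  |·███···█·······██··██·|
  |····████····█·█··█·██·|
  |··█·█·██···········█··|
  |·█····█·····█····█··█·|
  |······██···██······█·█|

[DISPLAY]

Gen: 0                          
·█···██·██··█··█····██          
·██···█·██··█·█······█          
█·███·█·██████···█····          
···█·····███····███·██          
··██·█··█·█··█·████··█          
·█······█··█·····███··          
··█·█·█··█······███·██          
·███···█·······██··██·          
····████····█·█··█·██·          
··█·█·██···········█··          
·█····█·····█····█··█·          
······██···██······█·█          
                                
                                
                                
                                
                                
                                


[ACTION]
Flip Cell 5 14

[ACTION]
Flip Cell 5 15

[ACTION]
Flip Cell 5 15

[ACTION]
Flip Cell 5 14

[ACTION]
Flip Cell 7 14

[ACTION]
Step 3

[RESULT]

Gen: 3                          
··█·██·█··············          
··███··█·····██·███···          
··█·█··█·······█···█··          
·██·██······██·█···█··          
·█·····█····██·█████·█          
····██········██····██          
·····█·······███······          
█··█····█····█·█······          
·█··█···█···█··█···█··          
···██········██···█·█·          
···········█·██···█·██          
···········██······█··          
                                
                                
                                
                                
                                
                                
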